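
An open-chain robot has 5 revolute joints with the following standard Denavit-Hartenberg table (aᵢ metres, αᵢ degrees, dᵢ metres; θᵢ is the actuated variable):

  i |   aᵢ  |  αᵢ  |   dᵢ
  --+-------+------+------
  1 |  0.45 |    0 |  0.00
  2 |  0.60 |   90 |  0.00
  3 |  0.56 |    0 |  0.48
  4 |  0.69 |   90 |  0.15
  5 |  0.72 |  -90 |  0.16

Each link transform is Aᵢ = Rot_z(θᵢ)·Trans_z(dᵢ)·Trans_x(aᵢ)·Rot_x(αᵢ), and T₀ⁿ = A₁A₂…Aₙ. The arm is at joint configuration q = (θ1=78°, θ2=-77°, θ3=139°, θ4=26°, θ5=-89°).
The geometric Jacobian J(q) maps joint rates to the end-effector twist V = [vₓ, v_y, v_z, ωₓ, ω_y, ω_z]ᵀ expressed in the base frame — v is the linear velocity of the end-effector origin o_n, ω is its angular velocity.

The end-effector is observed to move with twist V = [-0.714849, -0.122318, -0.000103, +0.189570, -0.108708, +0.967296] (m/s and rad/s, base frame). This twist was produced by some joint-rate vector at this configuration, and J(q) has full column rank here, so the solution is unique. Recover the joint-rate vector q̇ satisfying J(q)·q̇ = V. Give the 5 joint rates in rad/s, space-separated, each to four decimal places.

o_n = [-0.3678, 0.5220, 0.7038]
J₁: ẑ×o_n = [-0.5220, -0.3678, 0.0000], ω = ẑ
J2: z=[0.0000, 0.0000, 1.0000] o=[0.0936, 0.4402, 0.0000] → [-0.0819, -0.4614, 0.0000, 0.0000, 0.0000, 1.0000]
J3: z=[0.0175, -0.9998, 0.0000] o=[0.6935, 0.4506, 0.0000] → [-0.7037, -0.0123, -1.0599, 0.0175, -0.9998, 0.0000]
J4: z=[0.0175, -0.9998, 0.0000] o=[0.2793, -0.0367, 0.3674] → [-0.3363, -0.0059, -0.6372, 0.0175, -0.9998, 0.0000]
J5: z=[0.2588, 0.0045, 0.9659] o=[-0.3845, -0.1983, 0.5460] → [-0.6950, -0.0247, 0.1863, 0.2588, 0.0045, 0.9659]
q̇ = J⁺·V = [0.2180, 0.0490, 0.1510, -0.0390, 0.7250]

0.2180 0.0490 0.1510 -0.0390 0.7250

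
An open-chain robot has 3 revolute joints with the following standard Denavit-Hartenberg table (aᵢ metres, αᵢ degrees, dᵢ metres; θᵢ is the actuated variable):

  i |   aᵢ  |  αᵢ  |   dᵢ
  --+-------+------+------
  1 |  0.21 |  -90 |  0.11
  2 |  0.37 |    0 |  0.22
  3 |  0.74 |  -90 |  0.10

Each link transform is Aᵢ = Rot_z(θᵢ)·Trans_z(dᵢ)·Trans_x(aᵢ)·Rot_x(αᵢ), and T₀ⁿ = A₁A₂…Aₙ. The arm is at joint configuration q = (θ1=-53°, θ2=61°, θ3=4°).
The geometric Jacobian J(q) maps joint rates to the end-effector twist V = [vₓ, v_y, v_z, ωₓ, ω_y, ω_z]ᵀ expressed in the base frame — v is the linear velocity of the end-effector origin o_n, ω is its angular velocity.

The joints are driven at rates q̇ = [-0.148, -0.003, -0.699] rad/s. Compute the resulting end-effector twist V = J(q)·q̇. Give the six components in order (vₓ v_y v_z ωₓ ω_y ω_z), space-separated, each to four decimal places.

0.2294 -0.4771 0.2201 -0.5606 -0.4225 -0.1480

o_n = [0.6781, -0.3682, -0.8843]
J₁: ẑ×o_n = [0.3682, 0.6781, -0.0000], ω = ẑ
J2: z=[0.7986, 0.6018, 0.0000] o=[0.1264, -0.1677, 0.1100] → [-0.5984, 0.7941, -0.4921, 0.7986, 0.6018, 0.0000]
J3: z=[0.7986, 0.6018, 0.0000] o=[0.4100, -0.1786, -0.2136] → [-0.4036, 0.5356, -0.3127, 0.7986, 0.6018, 0.0000]
V = J·q̇ = [0.2294, -0.4771, 0.2201, -0.5606, -0.4225, -0.1480]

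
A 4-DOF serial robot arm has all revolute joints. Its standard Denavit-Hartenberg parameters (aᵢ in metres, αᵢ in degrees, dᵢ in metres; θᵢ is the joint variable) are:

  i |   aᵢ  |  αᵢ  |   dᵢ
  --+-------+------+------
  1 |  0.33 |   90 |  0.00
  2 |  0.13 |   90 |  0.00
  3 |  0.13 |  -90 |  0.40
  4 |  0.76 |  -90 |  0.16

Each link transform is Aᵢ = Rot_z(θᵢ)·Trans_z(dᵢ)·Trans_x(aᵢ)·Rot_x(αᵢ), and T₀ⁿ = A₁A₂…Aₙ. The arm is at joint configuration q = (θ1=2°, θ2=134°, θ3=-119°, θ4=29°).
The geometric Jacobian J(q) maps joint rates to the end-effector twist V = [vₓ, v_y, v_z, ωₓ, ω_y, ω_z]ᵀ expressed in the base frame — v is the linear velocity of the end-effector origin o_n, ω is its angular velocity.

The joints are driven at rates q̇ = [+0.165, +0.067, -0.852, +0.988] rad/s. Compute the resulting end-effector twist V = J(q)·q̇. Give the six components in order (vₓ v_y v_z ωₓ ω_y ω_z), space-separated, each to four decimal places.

o_n = [0.4056, 0.7873, -0.0611]
J₁: ẑ×o_n = [-0.7873, 0.4056, 0.0000], ω = ẑ
J2: z=[0.0349, -0.9994, 0.0000] o=[0.3298, 0.0115, 0.0000] → [0.0610, 0.0021, 0.1028, 0.0349, -0.9994, 0.0000]
J3: z=[0.7189, 0.0251, 0.6947] o=[0.2395, 0.0084, 0.0935] → [-0.5450, 0.2265, 0.5558, 0.7189, 0.0251, 0.6947]
J4: z=[-0.6241, 0.4633, 0.6291] o=[0.5669, 0.1336, 0.3260] → [-0.5906, -0.3431, -0.3333, -0.6241, 0.4633, 0.6291]
V = J·q̇ = [-0.2450, -0.4648, -0.7959, -1.2268, 0.3694, 0.1948]

-0.2450 -0.4648 -0.7959 -1.2268 0.3694 0.1948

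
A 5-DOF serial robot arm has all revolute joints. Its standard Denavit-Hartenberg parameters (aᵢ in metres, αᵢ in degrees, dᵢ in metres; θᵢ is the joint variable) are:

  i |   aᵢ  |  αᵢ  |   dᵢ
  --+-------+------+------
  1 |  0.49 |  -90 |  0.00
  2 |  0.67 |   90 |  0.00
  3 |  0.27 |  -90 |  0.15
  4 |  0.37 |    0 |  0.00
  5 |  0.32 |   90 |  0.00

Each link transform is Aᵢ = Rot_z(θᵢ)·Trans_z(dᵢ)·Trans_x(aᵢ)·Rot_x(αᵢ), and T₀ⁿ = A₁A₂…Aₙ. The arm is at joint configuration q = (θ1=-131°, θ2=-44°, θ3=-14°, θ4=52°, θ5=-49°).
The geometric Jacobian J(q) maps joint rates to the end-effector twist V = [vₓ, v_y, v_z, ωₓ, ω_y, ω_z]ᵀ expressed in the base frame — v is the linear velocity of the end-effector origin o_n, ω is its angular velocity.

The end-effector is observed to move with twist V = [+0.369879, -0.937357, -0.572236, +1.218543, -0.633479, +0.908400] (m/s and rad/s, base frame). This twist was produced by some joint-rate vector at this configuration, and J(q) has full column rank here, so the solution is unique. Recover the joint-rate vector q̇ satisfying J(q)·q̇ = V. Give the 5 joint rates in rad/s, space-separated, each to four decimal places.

0.1330 0.1020 0.7810 0.7060 0.5650

o_n = [-1.2333, -1.1174, 0.9025]
J₁: ẑ×o_n = [1.1174, -1.2333, 0.0000], ω = ẑ
J2: z=[0.7547, -0.6561, 0.0000] o=[-0.3215, -0.3698, 0.0000] → [-0.5921, -0.6811, -1.1624, 0.7547, -0.6561, 0.0000]
J3: z=[0.4557, 0.5243, 0.7193] o=[-0.6377, -0.7335, 0.4654] → [0.5052, -0.6277, 0.1374, 0.4557, 0.5243, 0.7193]
J4: z=[0.6181, -0.7679, 0.1681] o=[-0.7422, -0.7543, 0.7553] → [-0.0520, -0.1735, -0.6015, 0.6181, -0.7679, 0.1681]
J5: z=[0.6181, -0.7679, 0.1681] o=[-1.0210, -0.9910, 0.6991] → [-0.1349, -0.1614, -0.2412, 0.6181, -0.7679, 0.1681]
q̇ = J⁺·V = [0.1330, 0.1020, 0.7810, 0.7060, 0.5650]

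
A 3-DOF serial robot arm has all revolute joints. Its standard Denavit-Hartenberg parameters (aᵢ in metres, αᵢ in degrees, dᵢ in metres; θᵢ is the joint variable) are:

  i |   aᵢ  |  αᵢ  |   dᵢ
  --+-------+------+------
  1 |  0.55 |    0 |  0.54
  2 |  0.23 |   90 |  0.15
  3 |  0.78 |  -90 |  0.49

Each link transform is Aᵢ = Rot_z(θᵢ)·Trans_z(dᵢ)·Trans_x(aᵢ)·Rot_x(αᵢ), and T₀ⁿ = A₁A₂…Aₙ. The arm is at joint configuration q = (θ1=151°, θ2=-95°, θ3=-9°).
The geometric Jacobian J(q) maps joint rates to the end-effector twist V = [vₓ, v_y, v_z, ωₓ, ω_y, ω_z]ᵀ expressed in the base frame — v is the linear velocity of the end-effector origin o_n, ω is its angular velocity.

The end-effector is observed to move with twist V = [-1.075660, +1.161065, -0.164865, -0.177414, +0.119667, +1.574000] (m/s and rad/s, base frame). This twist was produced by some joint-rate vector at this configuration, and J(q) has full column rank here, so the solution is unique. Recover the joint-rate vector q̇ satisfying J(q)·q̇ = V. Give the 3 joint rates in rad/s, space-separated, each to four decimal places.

0.7010 0.8730 -0.2140

o_n = [0.4846, 0.8220, 0.5680]
J₁: ẑ×o_n = [-0.8220, 0.4846, 0.0000], ω = ẑ
J2: z=[0.0000, 0.0000, 1.0000] o=[-0.4810, 0.2666, 0.5400] → [-0.5554, 0.9656, 0.0000, 0.0000, 0.0000, 1.0000]
J3: z=[0.8290, -0.5592, 0.0000] o=[-0.3524, 0.4573, 0.6900] → [0.0682, 0.1012, 0.7704, 0.8290, -0.5592, 0.0000]
q̇ = J⁺·V = [0.7010, 0.8730, -0.2140]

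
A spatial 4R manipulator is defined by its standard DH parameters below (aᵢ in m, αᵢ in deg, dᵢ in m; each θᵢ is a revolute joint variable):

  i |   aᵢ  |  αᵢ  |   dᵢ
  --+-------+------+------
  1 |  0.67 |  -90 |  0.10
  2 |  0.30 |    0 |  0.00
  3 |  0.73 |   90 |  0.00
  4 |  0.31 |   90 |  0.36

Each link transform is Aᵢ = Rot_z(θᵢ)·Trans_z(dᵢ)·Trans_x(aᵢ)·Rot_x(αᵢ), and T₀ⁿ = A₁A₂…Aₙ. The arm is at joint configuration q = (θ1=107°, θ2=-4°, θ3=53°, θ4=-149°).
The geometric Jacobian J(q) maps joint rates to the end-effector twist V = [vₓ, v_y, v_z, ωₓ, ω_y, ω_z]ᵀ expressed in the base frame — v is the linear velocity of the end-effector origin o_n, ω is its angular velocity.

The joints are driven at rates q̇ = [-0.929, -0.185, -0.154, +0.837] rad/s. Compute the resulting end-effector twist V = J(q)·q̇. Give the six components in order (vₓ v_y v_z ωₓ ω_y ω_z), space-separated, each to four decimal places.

1.5933 0.4601 0.1499 0.1395 0.7032 -0.3799

o_n = [-0.2992, 1.5247, 0.0067]
J₁: ẑ×o_n = [-1.5247, -0.2992, 0.0000], ω = ẑ
J2: z=[-0.9563, -0.2924, 0.0000] o=[-0.1959, 0.6407, 0.1000] → [0.0273, -0.0892, -0.8756, -0.9563, -0.2924, 0.0000]
J3: z=[-0.9563, -0.2924, 0.0000] o=[-0.2834, 0.9269, 0.1209] → [0.0334, -0.1092, -0.5763, -0.9563, -0.2924, 0.0000]
J4: z=[-0.2207, 0.7217, 0.6561] o=[-0.4234, 1.3849, -0.4300] → [0.2235, 0.1779, -0.1205, -0.2207, 0.7217, 0.6561]
V = J·q̇ = [1.5933, 0.4601, 0.1499, 0.1395, 0.7032, -0.3799]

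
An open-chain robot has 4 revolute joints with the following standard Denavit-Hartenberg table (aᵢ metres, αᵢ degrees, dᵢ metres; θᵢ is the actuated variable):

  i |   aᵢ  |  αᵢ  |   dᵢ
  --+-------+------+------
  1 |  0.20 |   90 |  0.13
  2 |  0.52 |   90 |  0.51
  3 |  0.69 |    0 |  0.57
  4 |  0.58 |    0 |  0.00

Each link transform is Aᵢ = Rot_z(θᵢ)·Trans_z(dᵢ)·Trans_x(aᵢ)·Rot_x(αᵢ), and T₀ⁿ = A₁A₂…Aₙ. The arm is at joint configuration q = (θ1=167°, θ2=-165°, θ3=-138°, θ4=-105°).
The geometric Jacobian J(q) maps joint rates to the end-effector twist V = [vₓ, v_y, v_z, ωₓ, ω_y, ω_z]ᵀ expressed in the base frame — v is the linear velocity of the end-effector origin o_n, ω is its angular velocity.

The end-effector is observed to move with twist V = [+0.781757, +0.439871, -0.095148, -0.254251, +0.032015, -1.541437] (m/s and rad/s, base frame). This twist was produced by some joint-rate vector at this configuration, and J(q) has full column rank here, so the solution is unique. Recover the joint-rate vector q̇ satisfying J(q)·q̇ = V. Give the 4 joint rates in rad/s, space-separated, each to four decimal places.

o_n = [-0.1650, 0.6180, 0.7469]
J₁: ẑ×o_n = [-0.6180, -0.1650, 0.0000], ω = ẑ
J2: z=[0.2250, 0.9744, 0.0000] o=[-0.1949, 0.0450, 0.1300] → [0.6010, -0.1388, 0.0998, 0.2250, 0.9744, 0.0000]
J3: z=[0.2522, -0.0582, 0.9659] o=[0.4093, 0.4289, -0.0046] → [-0.2264, -0.7442, 0.0143, 0.2522, -0.0582, 0.9659]
J4: z=[0.2522, -0.0582, 0.9659] o=[-0.0335, 0.0573, 0.6787] → [-0.5456, -0.1443, 0.1338, 0.2522, -0.0582, 0.9659]
q̇ = J⁺·V = [-0.5900, -0.0260, -0.3280, -0.6570]

-0.5900 -0.0260 -0.3280 -0.6570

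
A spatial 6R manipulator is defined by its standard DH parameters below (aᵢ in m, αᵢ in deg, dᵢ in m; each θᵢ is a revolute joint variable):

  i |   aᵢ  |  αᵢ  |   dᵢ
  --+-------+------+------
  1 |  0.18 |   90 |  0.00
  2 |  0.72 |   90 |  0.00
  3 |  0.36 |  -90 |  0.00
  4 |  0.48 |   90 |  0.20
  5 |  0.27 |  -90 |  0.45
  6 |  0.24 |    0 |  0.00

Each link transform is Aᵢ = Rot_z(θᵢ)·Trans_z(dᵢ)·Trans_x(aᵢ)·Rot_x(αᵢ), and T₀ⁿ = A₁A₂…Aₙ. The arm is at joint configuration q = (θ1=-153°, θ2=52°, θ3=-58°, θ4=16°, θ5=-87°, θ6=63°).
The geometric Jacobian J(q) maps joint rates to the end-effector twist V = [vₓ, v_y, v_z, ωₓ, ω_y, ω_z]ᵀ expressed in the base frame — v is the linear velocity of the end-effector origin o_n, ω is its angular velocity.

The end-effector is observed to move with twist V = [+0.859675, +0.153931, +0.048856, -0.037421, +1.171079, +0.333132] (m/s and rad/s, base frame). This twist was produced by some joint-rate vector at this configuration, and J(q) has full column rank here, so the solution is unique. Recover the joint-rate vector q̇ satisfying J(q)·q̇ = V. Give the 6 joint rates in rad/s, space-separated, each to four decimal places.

o_n = [-0.4067, -1.1752, 0.7713]
J₁: ẑ×o_n = [1.1752, -0.4067, 0.0000], ω = ẑ
J2: z=[-0.4540, 0.8910, 0.0000] o=[-0.1604, -0.0817, 0.0000] → [0.6873, 0.3502, 0.7159, -0.4540, 0.8910, 0.0000]
J3: z=[-0.7021, -0.3577, -0.6157] o=[-0.5553, -0.2830, 0.5674] → [-0.6223, 0.0517, 0.6797, -0.7021, -0.3577, -0.6157]
J4: z=[-0.7058, 0.2351, 0.6683] o=[-0.5214, -0.6083, 0.7177] → [0.3915, 0.1145, 0.3731, -0.7058, 0.2351, 0.6683]
J5: z=[-0.6489, -0.5930, -0.4767] o=[-0.5261, -0.9309, 1.1255] → [0.0936, -0.2868, 0.2294, -0.6489, -0.5930, -0.4767]
J6: z=[0.2469, -0.7568, 0.6053] o=[-0.6238, -1.2721, 0.7388] → [-0.0832, 0.1234, 0.1883, 0.2469, -0.7568, 0.6053]
q̇ = J⁺·V = [0.1420, 0.5520, -0.3810, 0.1610, -0.2660, -0.4590]

0.1420 0.5520 -0.3810 0.1610 -0.2660 -0.4590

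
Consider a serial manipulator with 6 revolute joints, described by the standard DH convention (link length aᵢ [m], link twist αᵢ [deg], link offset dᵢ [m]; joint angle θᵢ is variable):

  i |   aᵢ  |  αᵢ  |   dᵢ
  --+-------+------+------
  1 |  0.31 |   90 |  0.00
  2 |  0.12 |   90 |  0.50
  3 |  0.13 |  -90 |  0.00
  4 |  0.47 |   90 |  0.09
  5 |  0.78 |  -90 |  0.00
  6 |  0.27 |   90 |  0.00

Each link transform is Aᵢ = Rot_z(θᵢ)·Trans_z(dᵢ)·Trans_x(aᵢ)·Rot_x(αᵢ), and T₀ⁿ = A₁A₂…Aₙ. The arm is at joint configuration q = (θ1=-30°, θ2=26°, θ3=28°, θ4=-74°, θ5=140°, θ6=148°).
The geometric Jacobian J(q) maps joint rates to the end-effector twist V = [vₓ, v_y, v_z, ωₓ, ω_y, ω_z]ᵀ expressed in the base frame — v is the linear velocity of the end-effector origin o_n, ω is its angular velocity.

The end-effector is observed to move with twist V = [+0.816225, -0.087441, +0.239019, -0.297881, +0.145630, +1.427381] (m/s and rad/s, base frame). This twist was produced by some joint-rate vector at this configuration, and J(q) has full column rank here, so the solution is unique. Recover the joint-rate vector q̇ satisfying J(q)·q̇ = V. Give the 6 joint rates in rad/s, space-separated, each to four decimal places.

0.3570 0.8170 -0.9130 -0.4870 0.1590 0.3850

o_n = [-0.1170, -1.1149, 0.0639]
J₁: ẑ×o_n = [1.1149, -0.1170, 0.0000], ω = ẑ
J2: z=[-0.5000, -0.8660, 0.0000] o=[0.2685, -0.1550, 0.0000] → [-0.0554, 0.0320, 0.1461, -0.5000, -0.8660, 0.0000]
J3: z=[0.3796, -0.2192, -0.8988] o=[0.1119, -0.6419, 0.0526] → [-0.4275, 0.2014, -0.2297, 0.3796, -0.2192, -0.8988]
J4: z=[-0.8069, -0.5537, -0.2058] o=[0.1707, -0.7464, 0.1029] → [-0.0542, 0.0277, 0.1380, -0.8069, -0.5537, -0.2058]
J5: z=[-0.3304, 0.7118, -0.6198] o=[0.3282, -0.9993, -0.2715] → [0.1672, 0.3868, 0.3551, -0.3304, 0.7118, -0.6198]
J6: z=[0.3034, 0.7019, 0.6444] o=[-0.3689, -1.0187, 0.0778] → [0.0522, 0.1665, -0.2060, 0.3034, 0.7019, 0.6444]
q̇ = J⁺·V = [0.3570, 0.8170, -0.9130, -0.4870, 0.1590, 0.3850]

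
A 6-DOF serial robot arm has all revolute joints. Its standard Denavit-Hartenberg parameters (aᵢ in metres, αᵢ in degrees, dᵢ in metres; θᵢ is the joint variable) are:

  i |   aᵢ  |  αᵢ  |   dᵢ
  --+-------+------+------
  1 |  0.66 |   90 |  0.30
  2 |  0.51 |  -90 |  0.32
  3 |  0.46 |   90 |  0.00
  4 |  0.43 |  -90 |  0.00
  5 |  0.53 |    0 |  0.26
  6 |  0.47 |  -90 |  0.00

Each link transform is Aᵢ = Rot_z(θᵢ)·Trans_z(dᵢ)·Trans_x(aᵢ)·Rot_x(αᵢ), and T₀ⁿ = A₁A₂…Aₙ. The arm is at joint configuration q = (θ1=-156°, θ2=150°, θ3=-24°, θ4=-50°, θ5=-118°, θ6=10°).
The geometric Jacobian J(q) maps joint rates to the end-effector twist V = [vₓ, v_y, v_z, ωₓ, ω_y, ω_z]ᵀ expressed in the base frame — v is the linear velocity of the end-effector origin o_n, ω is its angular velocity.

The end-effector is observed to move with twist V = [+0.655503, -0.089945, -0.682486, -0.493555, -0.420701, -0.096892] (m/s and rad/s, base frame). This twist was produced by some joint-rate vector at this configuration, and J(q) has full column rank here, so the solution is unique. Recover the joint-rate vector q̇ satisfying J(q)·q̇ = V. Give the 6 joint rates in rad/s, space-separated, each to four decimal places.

o_n = [-0.5200, 1.3375, 0.5597]
J₁: ẑ×o_n = [-1.3375, -0.5200, 0.0000], ω = ẑ
J2: z=[-0.4067, 0.9135, 0.0000] o=[-0.6029, -0.2684, 0.3000] → [0.2372, 0.1056, -0.7290, -0.4067, 0.9135, 0.0000]
J3: z=[0.4568, 0.2034, -0.8660] o=[-0.3296, 0.2035, 0.5550] → [0.9830, 0.1627, 0.5567, 0.4568, 0.2034, -0.8660]
J4: z=[-0.6934, 0.6913, -0.2034] o=[-0.0732, 0.5225, 0.7651] → [0.0237, -0.0516, -0.2563, -0.6934, 0.6913, -0.2034]
J5: z=[0.7205, 0.6619, -0.2068] o=[-0.0697, 0.6471, 1.1766] → [-0.2656, 0.5377, 0.7955, 0.7205, 0.6619, -0.2068]
J6: z=[0.7205, 0.6619, -0.2068] o=[-0.2089, 1.0706, 0.7896] → [-0.0970, 0.2300, 0.3982, 0.7205, 0.6619, -0.2068]
q̇ = J⁺·V = [-0.3620, 0.3300, -0.0540, -0.3040, -0.4740, -0.2830]

-0.3620 0.3300 -0.0540 -0.3040 -0.4740 -0.2830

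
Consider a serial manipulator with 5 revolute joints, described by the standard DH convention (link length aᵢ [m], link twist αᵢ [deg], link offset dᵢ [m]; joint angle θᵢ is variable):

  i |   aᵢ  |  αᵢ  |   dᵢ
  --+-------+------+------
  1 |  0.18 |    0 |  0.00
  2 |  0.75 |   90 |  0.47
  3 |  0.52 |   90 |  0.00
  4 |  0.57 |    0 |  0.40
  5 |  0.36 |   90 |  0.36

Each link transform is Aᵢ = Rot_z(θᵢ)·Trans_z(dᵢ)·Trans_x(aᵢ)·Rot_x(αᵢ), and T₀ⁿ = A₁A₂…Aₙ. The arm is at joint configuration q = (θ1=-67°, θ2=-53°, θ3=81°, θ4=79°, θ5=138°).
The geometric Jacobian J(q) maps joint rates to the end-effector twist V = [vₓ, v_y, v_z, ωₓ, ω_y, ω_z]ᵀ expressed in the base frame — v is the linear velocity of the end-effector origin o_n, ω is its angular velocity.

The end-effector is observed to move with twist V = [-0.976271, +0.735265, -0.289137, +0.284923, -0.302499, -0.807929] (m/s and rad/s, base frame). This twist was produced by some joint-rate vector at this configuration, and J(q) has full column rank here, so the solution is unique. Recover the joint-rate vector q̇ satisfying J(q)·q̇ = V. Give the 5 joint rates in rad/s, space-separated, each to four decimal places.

o_n = [-1.0036, -1.3401, 0.6882]
J₁: ẑ×o_n = [1.3401, -1.0036, 0.0000], ω = ẑ
J2: z=[0.0000, 0.0000, 1.0000] o=[0.0703, -0.1657, 0.0000] → [1.1744, -1.0740, 0.0000, 0.0000, 0.0000, 1.0000]
J3: z=[-0.8660, 0.5000, 0.0000] o=[-0.3047, -0.8152, 0.4700] → [0.1091, 0.1889, 0.8040, -0.8660, 0.5000, 0.0000]
J4: z=[-0.4938, -0.8554, -0.1564] o=[-0.3453, -0.8857, 0.9836] → [0.1816, -0.0429, -0.3387, -0.4938, -0.8554, -0.1564]
J5: z=[-0.4938, -0.8554, -0.1564] o=[-1.0360, -0.9628, 1.0284] → [0.2320, -0.1731, 0.2140, -0.4938, -0.8554, -0.1564]
q̇ = J⁺·V = [-0.2100, -0.5790, -0.3980, -0.0090, 0.1300]

-0.2100 -0.5790 -0.3980 -0.0090 0.1300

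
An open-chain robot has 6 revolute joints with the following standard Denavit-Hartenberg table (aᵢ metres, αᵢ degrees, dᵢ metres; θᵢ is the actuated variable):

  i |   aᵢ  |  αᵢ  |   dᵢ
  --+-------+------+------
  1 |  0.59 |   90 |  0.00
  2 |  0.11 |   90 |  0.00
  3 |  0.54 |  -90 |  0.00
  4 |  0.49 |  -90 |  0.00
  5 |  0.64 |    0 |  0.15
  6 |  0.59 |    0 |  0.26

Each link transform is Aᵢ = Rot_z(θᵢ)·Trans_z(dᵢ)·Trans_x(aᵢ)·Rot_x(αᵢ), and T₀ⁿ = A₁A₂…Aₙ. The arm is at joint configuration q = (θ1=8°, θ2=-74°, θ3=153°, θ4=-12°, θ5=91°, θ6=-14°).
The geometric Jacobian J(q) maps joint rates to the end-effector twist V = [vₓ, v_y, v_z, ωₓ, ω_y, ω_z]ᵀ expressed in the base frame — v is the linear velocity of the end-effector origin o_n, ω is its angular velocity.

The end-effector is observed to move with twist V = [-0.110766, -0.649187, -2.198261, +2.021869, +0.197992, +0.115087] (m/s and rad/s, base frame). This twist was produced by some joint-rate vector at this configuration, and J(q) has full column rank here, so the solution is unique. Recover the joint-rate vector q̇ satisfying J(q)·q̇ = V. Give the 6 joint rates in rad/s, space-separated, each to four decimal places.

o_n = [0.9559, -1.5196, 0.4875]
J₁: ẑ×o_n = [1.5196, 0.9559, -0.0000], ω = ẑ
J2: z=[0.1392, -0.9903, 0.0000] o=[0.5843, 0.0821, 0.0000] → [-0.4827, -0.0678, 0.1451, 0.1392, -0.9903, 0.0000]
J3: z=[-0.9519, -0.1338, -0.2756] o=[0.6143, 0.0863, -0.1057] → [-0.5220, 0.4705, 1.5744, -0.9519, -0.1338, -0.2756]
J4: z=[-0.2479, 0.8649, 0.4364] o=[0.5171, -0.1749, 0.3568] → [0.6999, 0.2239, -0.0462, -0.2479, 0.8649, 0.4364]
J5: z=[0.8937, 0.0303, 0.4477] o=[0.3338, -0.4204, 0.7392] → [0.4845, 0.5035, -1.0011, 0.8937, 0.0303, 0.4477]
J6: z=[0.8937, 0.0303, 0.4477] o=[0.6307, -0.9637, 0.5184] → [0.2479, 0.1732, -0.5066, 0.8937, 0.0303, 0.4477]
q̇ = J⁺·V = [-0.6010, -0.2800, -0.8280, -0.2670, 0.3690, 0.9810]

-0.6010 -0.2800 -0.8280 -0.2670 0.3690 0.9810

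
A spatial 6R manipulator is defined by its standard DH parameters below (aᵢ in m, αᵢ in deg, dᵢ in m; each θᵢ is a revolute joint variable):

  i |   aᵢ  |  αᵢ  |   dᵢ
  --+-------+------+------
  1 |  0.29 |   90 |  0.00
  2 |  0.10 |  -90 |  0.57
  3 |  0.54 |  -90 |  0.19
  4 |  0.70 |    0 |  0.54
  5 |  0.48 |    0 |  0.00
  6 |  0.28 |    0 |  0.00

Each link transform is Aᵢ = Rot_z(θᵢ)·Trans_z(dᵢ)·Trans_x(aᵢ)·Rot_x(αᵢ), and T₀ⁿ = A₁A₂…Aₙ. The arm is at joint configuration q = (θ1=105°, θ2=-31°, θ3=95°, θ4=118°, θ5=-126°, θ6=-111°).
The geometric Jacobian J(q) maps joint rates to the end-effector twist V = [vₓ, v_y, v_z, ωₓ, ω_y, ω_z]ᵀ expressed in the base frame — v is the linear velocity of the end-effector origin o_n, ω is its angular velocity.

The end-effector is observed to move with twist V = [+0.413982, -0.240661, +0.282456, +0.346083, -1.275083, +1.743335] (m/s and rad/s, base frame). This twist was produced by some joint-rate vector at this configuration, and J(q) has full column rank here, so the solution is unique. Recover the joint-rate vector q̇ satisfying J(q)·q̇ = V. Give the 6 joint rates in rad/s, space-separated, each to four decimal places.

0.0080 -0.1730 0.8070 0.7030 0.4000 0.9310

o_n = [0.1142, -0.1625, 0.1505]
J₁: ẑ×o_n = [0.1625, 0.1142, -0.0000], ω = ẑ
J2: z=[0.9659, 0.2588, 0.0000] o=[-0.0751, 0.2801, 0.0000] → [0.0390, -0.1454, -0.4765, 0.9659, 0.2588, 0.0000]
J3: z=[-0.1333, 0.4975, 0.8572] o=[0.4533, 0.5104, -0.0515] → [0.6773, -0.2638, 0.2584, -0.1333, 0.4975, 0.8572]
J4: z=[0.3052, -0.8023, 0.5131] o=[-0.0812, 0.4268, 0.1356] → [0.2903, 0.0957, -0.0231, 0.3052, -0.8023, 0.5131]
J5: z=[0.3052, -0.8023, 0.5131] o=[0.4759, -0.2055, -0.1319] → [-0.2486, -0.2718, -0.2771, 0.3052, -0.8023, 0.5131]
J6: z=[0.3052, -0.8023, 0.5131] o=[0.0188, -0.3291, -0.0533] → [-0.2490, -0.0133, 0.1274, 0.3052, -0.8023, 0.5131]
q̇ = J⁺·V = [0.0080, -0.1730, 0.8070, 0.7030, 0.4000, 0.9310]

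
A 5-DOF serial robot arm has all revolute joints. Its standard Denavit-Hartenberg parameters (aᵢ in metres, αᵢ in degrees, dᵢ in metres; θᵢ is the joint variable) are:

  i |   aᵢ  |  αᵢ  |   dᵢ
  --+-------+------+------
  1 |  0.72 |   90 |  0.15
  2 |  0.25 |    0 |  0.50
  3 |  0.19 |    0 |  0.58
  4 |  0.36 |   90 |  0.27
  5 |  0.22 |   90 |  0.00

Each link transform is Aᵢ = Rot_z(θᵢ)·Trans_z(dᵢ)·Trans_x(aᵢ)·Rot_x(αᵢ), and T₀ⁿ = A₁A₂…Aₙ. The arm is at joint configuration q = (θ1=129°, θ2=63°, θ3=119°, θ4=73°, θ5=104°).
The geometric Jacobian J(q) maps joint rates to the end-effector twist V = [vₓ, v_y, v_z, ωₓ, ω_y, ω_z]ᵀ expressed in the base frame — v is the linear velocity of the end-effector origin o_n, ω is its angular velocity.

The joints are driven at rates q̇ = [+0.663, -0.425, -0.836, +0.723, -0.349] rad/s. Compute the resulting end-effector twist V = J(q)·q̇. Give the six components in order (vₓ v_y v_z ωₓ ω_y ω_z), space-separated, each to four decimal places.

o_n = [0.8600, 1.4224, 0.0698]
J₁: ẑ×o_n = [-1.4224, 0.8600, 0.0000], ω = ẑ
J2: z=[0.7771, 0.6293, 0.0000] o=[-0.4531, 0.5595, 0.1500] → [-0.0505, 0.0623, -0.1558, 0.7771, 0.6293, 0.0000]
J3: z=[0.7771, 0.6293, 0.0000] o=[-0.1360, 0.9624, 0.3728] → [-0.1907, 0.2354, -0.2693, 0.7771, 0.6293, 0.0000]
J4: z=[0.7771, 0.6293, 0.0000] o=[0.4343, 1.1798, 0.3661] → [-0.1865, 0.2303, -0.0794, 0.7771, 0.6293, 0.0000]
J5: z=[0.6079, -0.7507, 0.2588] o=[0.7027, 1.2774, 0.0184] → [-0.0761, 0.0094, 0.2062, 0.6079, -0.7507, 0.2588]
V = J·q̇ = [-0.8705, 0.5100, 0.1620, -0.6303, -0.0766, 0.5727]

-0.8705 0.5100 0.1620 -0.6303 -0.0766 0.5727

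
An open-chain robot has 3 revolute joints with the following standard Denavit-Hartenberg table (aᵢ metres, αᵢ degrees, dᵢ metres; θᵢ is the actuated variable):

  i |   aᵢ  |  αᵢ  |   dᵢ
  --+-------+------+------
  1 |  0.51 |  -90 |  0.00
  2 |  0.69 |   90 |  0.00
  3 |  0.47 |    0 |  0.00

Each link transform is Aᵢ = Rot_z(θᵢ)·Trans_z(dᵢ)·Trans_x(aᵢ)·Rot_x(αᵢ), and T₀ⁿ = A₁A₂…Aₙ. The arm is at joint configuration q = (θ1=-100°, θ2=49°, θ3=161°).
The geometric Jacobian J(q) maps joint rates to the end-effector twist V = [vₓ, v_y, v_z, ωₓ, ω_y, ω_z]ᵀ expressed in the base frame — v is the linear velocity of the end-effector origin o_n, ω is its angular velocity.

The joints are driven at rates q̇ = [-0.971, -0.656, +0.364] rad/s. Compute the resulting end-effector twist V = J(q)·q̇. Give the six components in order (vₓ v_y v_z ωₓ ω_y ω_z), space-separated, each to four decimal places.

-0.8416 -0.0888 0.1477 -0.6937 -0.1566 -0.7322

o_n = [0.0342, -0.6875, -0.1854]
J₁: ẑ×o_n = [0.6875, 0.0342, -0.0000], ω = ẑ
J2: z=[0.9848, -0.1736, 0.0000] o=[-0.0886, -0.5023, 0.0000] → [0.0322, 0.1825, -0.1611, 0.9848, -0.1736, 0.0000]
J3: z=[-0.1311, -0.7432, 0.6561] o=[-0.1672, -0.9481, -0.5207] → [-0.4202, 0.1760, 0.1155, -0.1311, -0.7432, 0.6561]
V = J·q̇ = [-0.8416, -0.0888, 0.1477, -0.6937, -0.1566, -0.7322]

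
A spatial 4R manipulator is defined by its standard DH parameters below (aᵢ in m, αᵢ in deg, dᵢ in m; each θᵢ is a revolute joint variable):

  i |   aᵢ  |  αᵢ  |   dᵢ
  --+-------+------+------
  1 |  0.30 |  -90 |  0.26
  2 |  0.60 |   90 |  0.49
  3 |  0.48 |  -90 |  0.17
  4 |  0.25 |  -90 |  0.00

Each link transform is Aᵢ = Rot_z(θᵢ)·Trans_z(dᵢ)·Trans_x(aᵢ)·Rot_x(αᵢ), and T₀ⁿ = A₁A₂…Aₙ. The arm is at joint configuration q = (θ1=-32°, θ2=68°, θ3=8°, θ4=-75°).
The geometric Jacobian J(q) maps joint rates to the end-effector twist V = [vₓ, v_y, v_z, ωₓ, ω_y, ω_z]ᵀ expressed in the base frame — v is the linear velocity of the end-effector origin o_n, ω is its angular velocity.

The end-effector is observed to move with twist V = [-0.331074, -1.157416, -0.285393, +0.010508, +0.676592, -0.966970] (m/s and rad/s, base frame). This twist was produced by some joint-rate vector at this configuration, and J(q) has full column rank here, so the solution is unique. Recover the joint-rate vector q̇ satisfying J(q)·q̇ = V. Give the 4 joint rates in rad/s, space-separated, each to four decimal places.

o_n = [1.2398, -0.1075, -0.6423]
J₁: ẑ×o_n = [0.1075, 1.2398, -0.0000], ω = ẑ
J2: z=[0.5299, 0.8480, 0.0000] o=[0.2544, -0.1590, 0.2600] → [-0.7652, 0.4781, -0.8083, 0.5299, 0.8480, 0.0000]
J3: z=[0.7863, -0.4913, 0.3746] o=[0.7047, 0.1375, -0.2963] → [0.2618, 0.4725, 0.0703, 0.7863, -0.4913, 0.3746]
J4: z=[0.4805, 0.8674, 0.1290] o=[1.0248, 0.0162, -0.6733] → [0.0429, 0.0128, -0.2460, 0.4805, 0.8674, 0.1290]
q̇ = J⁺·V = [-0.8820, 0.2080, -0.3560, 0.3750]

-0.8820 0.2080 -0.3560 0.3750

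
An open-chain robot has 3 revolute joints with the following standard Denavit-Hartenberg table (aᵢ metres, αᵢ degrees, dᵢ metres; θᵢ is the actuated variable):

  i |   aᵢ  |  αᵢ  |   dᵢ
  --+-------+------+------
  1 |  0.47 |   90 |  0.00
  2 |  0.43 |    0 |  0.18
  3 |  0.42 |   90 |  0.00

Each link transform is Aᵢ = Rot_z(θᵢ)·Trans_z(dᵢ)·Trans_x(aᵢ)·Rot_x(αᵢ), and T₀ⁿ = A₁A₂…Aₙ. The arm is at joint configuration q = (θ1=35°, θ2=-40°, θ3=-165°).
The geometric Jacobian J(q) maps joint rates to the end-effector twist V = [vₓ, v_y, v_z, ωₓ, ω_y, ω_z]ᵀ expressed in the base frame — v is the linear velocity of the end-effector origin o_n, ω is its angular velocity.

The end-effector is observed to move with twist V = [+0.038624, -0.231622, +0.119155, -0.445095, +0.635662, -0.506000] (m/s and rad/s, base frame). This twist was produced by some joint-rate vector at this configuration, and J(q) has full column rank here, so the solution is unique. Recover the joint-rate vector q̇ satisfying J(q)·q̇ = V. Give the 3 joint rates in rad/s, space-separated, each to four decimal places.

o_n = [0.4463, 0.0927, -0.0989]
J₁: ẑ×o_n = [-0.0927, 0.4463, 0.0000], ω = ẑ
J2: z=[0.5736, -0.8192, 0.0000] o=[0.3850, 0.2696, 0.0000] → [0.0810, 0.0567, -0.0513, 0.5736, -0.8192, 0.0000]
J3: z=[0.5736, -0.8192, 0.0000] o=[0.7581, 0.3111, -0.2764] → [-0.1454, -0.1018, -0.3806, 0.5736, -0.8192, 0.0000]
q̇ = J⁺·V = [-0.5060, -0.5350, -0.2410]

-0.5060 -0.5350 -0.2410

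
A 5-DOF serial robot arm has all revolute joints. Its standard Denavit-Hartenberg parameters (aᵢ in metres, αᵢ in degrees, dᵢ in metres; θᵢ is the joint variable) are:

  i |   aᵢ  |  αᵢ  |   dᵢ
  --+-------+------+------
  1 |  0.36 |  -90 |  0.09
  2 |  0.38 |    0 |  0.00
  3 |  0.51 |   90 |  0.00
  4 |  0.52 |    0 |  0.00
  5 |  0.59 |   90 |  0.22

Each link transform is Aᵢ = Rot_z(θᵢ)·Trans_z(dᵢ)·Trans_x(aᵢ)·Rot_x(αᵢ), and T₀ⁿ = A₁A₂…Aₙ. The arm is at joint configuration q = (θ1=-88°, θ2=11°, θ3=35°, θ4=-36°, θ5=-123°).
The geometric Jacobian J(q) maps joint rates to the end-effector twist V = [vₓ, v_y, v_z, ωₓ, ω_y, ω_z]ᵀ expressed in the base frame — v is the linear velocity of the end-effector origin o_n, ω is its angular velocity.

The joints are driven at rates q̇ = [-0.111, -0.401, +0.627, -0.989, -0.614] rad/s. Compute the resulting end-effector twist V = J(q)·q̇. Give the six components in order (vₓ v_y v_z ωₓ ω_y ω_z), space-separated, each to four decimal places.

o_n = [-0.4765, -1.1725, -0.1029]
J₁: ẑ×o_n = [1.1725, -0.4765, 0.0000], ω = ẑ
J2: z=[0.9994, 0.0349, 0.0000] o=[0.0126, -0.3598, 0.0900] → [-0.0067, 0.1928, -0.7952, 0.9994, 0.0349, 0.0000]
J3: z=[0.9994, 0.0349, 0.0000] o=[0.0256, -0.7326, 0.0175] → [-0.0042, 0.1204, -0.4221, 0.9994, 0.0349, 0.0000]
J4: z=[0.0251, -0.7189, 0.6947] o=[0.0379, -1.0866, -0.3494] → [-0.1175, -0.3635, -0.3720, 0.0251, -0.7189, 0.6947]
J5: z=[0.0251, -0.7189, 0.6947] o=[-0.2573, -1.3894, -0.6520] → [-0.5454, -0.1660, -0.1521, 0.0251, -0.7189, 0.6947]
V = J·q̇ = [0.3210, 0.5125, 0.5154, 0.1856, 1.1603, -1.2245]

0.3210 0.5125 0.5154 0.1856 1.1603 -1.2245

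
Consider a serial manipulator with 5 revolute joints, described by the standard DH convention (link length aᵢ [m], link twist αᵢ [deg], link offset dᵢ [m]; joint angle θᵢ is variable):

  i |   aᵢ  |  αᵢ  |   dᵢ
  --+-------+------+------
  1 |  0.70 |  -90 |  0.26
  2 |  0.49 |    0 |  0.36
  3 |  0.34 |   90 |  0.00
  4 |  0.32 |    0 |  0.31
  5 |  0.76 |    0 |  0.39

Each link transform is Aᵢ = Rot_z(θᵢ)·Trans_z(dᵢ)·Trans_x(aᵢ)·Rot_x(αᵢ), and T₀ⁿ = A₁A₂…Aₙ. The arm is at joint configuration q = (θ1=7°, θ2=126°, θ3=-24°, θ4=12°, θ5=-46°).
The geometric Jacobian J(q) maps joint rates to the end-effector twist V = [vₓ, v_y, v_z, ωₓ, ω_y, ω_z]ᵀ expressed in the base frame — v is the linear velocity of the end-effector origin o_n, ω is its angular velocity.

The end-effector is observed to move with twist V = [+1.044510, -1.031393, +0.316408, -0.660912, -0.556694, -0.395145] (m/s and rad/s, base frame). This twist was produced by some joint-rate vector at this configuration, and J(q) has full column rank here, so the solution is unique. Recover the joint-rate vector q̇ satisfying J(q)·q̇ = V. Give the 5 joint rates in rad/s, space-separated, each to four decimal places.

-0.5490 -0.4890 0.0170 -0.7320 -0.0080

o_n = [0.8235, 0.1027, -1.5370]
J₁: ẑ×o_n = [-0.1027, 0.8235, 0.0000], ω = ẑ
J2: z=[-0.1219, 0.9925, 0.0000] o=[0.6948, 0.0853, 0.2600] → [-1.7836, -0.2190, -0.1299, -0.1219, 0.9925, 0.0000]
J3: z=[-0.1219, 0.9925, 0.0000] o=[0.3650, 0.4075, -0.1364] → [-1.3901, -0.1707, -0.4179, -0.1219, 0.9925, 0.0000]
J4: z=[0.9709, 0.1192, -0.2079] o=[0.2949, 0.3989, -0.4690] → [-0.1889, 0.9270, -0.3506, 0.9709, 0.1192, -0.2079]
J5: z=[0.9709, 0.1192, -0.2079] o=[0.5231, 0.4940, -0.8396] → [-0.1645, 0.6146, -0.4157, 0.9709, 0.1192, -0.2079]
q̇ = J⁺·V = [-0.5490, -0.4890, 0.0170, -0.7320, -0.0080]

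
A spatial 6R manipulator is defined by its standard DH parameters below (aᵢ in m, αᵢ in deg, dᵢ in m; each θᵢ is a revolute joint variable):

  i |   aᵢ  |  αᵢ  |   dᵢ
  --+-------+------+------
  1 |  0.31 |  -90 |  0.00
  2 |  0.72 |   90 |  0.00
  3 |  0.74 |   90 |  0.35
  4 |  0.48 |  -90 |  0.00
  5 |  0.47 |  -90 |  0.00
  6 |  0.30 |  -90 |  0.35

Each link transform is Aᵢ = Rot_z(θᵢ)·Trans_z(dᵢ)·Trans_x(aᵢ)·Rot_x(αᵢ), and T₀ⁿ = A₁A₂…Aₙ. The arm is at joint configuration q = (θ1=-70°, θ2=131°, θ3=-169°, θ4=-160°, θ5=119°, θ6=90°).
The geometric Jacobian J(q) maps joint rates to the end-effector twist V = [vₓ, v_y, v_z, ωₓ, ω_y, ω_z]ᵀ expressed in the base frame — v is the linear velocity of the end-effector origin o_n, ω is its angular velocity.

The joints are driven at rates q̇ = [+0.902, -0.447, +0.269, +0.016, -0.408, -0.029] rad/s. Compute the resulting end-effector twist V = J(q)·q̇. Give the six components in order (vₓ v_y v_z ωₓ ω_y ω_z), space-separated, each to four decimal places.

o_n = [-0.0925, -0.8226, -0.4950]
J₁: ẑ×o_n = [0.8226, -0.0925, 0.0000], ω = ẑ
J2: z=[0.9397, 0.3420, 0.0000] o=[0.1060, -0.2913, 0.0000] → [-0.1693, 0.4652, -0.4314, 0.9397, 0.3420, 0.0000]
J3: z=[0.2581, -0.7092, -0.6561] o=[-0.0555, 0.1526, -0.5434] → [-0.6741, 0.0118, -0.2779, 0.2581, -0.7092, -0.6561]
J4: z=[0.9652, 0.2181, 0.1440] o=[0.0651, -0.5918, -0.2248] → [-0.0257, 0.2382, -0.1885, 0.9652, 0.2181, 0.1440]
J5: z=[-0.2285, 0.4371, 0.8699] o=[0.0043, -0.1729, -0.4512] → [0.5460, -0.0942, 0.1908, -0.2285, 0.4371, 0.8699]
J6: z=[0.5788, -0.6574, 0.4824] o=[-0.3636, -0.4614, -0.4029] → [0.2348, 0.1841, -0.0308, 0.5788, -0.6574, 0.4824]
V = J·q̇ = [0.4064, -0.2513, 0.0381, -0.2587, -0.4994, 0.3589]

0.4064 -0.2513 0.0381 -0.2587 -0.4994 0.3589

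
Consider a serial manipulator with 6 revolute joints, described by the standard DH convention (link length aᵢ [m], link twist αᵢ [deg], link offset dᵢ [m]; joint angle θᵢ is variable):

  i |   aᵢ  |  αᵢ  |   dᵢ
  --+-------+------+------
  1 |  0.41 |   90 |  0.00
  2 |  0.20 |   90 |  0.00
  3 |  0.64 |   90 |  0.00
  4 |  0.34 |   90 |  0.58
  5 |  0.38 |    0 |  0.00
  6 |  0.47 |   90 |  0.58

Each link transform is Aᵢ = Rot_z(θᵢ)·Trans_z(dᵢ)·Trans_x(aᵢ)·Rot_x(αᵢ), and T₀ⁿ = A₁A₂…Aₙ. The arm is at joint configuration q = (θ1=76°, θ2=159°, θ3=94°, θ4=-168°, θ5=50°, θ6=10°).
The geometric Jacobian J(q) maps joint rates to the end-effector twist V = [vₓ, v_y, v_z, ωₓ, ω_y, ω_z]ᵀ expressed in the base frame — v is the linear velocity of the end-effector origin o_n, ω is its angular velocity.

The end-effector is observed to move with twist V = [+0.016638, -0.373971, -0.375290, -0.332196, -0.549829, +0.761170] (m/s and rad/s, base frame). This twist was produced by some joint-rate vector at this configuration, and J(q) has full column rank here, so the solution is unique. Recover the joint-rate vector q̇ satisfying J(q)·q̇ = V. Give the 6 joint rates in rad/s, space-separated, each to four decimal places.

o_n = [-0.3904, -0.7716, 0.9063]
J₁: ẑ×o_n = [0.7716, -0.3904, 0.0000], ω = ẑ
J2: z=[0.9703, -0.2419, 0.0000] o=[0.0992, 0.3978, 0.0000] → [-0.2192, -0.8794, -1.2531, 0.9703, -0.2419, 0.0000]
J3: z=[0.0867, 0.3477, 0.9336] o=[0.0540, 0.2167, 0.0717] → [1.2128, -0.4872, 0.0688, 0.0867, 0.3477, 0.9336]
J4: z=[-0.1576, -0.9205, 0.3575] o=[0.6836, 0.1026, 0.0557] → [-0.4704, -0.2499, -0.8508, -0.1576, -0.9205, 0.3575]
J5: z=[-0.1197, 0.3772, 0.9184] o=[0.2589, -0.3966, 0.2053] → [0.6088, -0.5123, 0.2898, -0.1197, 0.3772, 0.9184]
J6: z=[-0.1197, 0.3772, 0.9184] o=[-0.0264, -0.6397, 0.2680] → [0.3619, -0.2578, 0.1531, -0.1197, 0.3772, 0.9184]
q̇ = J⁺·V = [-0.0380, -0.1550, 0.0830, 0.8550, 0.6060, -0.1530]

-0.0380 -0.1550 0.0830 0.8550 0.6060 -0.1530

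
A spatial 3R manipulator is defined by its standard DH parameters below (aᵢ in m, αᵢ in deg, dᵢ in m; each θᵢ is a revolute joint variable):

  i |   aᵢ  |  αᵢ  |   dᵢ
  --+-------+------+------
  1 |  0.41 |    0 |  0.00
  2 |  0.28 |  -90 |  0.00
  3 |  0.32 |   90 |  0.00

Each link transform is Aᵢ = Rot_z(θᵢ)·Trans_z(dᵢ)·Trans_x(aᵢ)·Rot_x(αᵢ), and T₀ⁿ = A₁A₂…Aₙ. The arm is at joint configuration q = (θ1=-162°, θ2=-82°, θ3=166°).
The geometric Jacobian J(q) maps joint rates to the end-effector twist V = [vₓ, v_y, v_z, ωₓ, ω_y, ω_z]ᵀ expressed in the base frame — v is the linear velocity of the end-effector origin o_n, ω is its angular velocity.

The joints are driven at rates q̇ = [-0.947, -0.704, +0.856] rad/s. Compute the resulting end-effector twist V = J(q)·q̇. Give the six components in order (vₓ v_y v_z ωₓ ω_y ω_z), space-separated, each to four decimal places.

-0.1362 0.2876 0.2658 -0.7694 -0.3752 -1.6510

o_n = [-0.3766, -0.1541, -0.0774]
J₁: ẑ×o_n = [0.1541, -0.3766, 0.0000], ω = ẑ
J2: z=[0.0000, 0.0000, 1.0000] o=[-0.3899, -0.1267, 0.0000] → [0.0274, 0.0134, -0.0000, 0.0000, 0.0000, 1.0000]
J3: z=[-0.8988, -0.4384, 0.0000] o=[-0.5127, 0.1250, 0.0000] → [0.0339, -0.0696, 0.3105, -0.8988, -0.4384, 0.0000]
V = J·q̇ = [-0.1362, 0.2876, 0.2658, -0.7694, -0.3752, -1.6510]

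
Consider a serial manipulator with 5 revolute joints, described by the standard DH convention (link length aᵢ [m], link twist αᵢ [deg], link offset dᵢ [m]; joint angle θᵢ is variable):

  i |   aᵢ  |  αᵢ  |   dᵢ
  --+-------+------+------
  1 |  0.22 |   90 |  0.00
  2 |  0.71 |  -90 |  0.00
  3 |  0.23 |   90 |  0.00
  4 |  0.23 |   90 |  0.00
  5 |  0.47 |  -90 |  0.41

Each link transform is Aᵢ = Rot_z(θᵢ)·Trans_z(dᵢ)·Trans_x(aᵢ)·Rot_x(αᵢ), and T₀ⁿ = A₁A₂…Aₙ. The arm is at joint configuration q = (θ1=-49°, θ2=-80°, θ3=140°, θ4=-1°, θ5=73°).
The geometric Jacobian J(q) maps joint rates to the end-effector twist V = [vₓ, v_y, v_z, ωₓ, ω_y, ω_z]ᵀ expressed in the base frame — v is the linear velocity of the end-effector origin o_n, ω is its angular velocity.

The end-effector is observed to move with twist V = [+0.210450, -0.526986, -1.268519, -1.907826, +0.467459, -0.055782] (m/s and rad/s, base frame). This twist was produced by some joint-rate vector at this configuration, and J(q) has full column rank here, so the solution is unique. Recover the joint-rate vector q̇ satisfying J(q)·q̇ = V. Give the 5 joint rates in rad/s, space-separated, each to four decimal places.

-0.0570 0.7740 -0.6330 -0.4550 0.9470

o_n = [0.4838, 0.5465, -0.6108]
J₁: ẑ×o_n = [-0.5465, 0.4838, 0.0000], ω = ẑ
J2: z=[-0.7547, -0.6561, 0.0000] o=[0.1443, -0.1660, 0.0000] → [0.4007, -0.4610, -0.3151, -0.7547, -0.6561, 0.0000]
J3: z=[0.6461, -0.7432, 0.1736] o=[0.2252, -0.2591, -0.6992] → [-0.2056, -0.0122, 0.7127, 0.6461, -0.7432, 0.1736]
J4: z=[0.6514, 0.4183, -0.6330] o=[0.3167, -0.1390, -0.5257] → [0.3984, -0.0503, 0.3766, 0.6514, 0.4183, -0.6330]
J5: z=[-0.6529, 0.7340, -0.1868] o=[0.4056, -0.0160, -0.3529] → [-0.0842, -0.1830, -0.4247, -0.6529, 0.7340, -0.1868]
q̇ = J⁺·V = [-0.0570, 0.7740, -0.6330, -0.4550, 0.9470]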